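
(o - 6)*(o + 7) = o^2 + o - 42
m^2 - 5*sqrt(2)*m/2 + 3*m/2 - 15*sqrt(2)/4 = (m + 3/2)*(m - 5*sqrt(2)/2)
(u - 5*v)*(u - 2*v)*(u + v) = u^3 - 6*u^2*v + 3*u*v^2 + 10*v^3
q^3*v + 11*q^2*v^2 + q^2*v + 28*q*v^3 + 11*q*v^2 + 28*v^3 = (q + 4*v)*(q + 7*v)*(q*v + v)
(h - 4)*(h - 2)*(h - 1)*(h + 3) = h^4 - 4*h^3 - 7*h^2 + 34*h - 24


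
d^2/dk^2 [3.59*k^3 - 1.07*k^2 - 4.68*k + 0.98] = 21.54*k - 2.14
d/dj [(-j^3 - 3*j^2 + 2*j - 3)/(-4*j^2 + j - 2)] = (4*j^4 - 2*j^3 + 11*j^2 - 12*j - 1)/(16*j^4 - 8*j^3 + 17*j^2 - 4*j + 4)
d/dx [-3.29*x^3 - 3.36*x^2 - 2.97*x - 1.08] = -9.87*x^2 - 6.72*x - 2.97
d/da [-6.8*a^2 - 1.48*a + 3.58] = -13.6*a - 1.48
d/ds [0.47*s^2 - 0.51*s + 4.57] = 0.94*s - 0.51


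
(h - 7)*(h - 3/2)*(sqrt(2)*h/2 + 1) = sqrt(2)*h^3/2 - 17*sqrt(2)*h^2/4 + h^2 - 17*h/2 + 21*sqrt(2)*h/4 + 21/2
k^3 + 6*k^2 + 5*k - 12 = (k - 1)*(k + 3)*(k + 4)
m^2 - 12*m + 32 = (m - 8)*(m - 4)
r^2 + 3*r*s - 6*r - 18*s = (r - 6)*(r + 3*s)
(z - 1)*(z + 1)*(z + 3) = z^3 + 3*z^2 - z - 3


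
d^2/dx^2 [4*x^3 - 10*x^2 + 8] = 24*x - 20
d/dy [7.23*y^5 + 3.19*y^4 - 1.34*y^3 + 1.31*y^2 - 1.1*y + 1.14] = 36.15*y^4 + 12.76*y^3 - 4.02*y^2 + 2.62*y - 1.1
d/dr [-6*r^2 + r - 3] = 1 - 12*r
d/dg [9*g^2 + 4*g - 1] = 18*g + 4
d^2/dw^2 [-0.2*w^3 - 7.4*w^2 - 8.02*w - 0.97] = -1.2*w - 14.8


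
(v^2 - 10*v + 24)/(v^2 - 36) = (v - 4)/(v + 6)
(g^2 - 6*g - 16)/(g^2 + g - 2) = (g - 8)/(g - 1)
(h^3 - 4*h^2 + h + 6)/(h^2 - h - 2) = h - 3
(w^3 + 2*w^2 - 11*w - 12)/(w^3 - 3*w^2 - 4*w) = (w^2 + w - 12)/(w*(w - 4))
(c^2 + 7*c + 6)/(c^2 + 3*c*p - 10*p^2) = (c^2 + 7*c + 6)/(c^2 + 3*c*p - 10*p^2)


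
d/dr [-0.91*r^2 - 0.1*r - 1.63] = -1.82*r - 0.1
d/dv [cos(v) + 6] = -sin(v)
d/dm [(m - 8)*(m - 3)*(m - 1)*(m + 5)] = 4*m^3 - 21*m^2 - 50*m + 151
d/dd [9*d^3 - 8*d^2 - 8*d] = 27*d^2 - 16*d - 8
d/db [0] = 0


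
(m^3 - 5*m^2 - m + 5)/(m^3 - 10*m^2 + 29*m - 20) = (m + 1)/(m - 4)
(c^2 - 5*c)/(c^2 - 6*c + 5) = c/(c - 1)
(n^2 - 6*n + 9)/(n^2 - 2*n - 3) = (n - 3)/(n + 1)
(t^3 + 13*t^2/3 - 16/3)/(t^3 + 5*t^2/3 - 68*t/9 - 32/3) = 3*(t^2 + 3*t - 4)/(3*t^2 + t - 24)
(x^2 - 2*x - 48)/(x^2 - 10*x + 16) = (x + 6)/(x - 2)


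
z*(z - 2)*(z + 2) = z^3 - 4*z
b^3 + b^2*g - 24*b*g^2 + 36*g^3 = (b - 3*g)*(b - 2*g)*(b + 6*g)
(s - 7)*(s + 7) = s^2 - 49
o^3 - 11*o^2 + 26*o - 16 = (o - 8)*(o - 2)*(o - 1)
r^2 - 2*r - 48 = (r - 8)*(r + 6)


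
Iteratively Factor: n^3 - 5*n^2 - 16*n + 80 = (n - 4)*(n^2 - n - 20) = (n - 5)*(n - 4)*(n + 4)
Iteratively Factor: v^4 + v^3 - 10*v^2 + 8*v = (v - 2)*(v^3 + 3*v^2 - 4*v) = v*(v - 2)*(v^2 + 3*v - 4) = v*(v - 2)*(v + 4)*(v - 1)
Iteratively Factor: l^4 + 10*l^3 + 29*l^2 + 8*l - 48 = (l + 3)*(l^3 + 7*l^2 + 8*l - 16) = (l + 3)*(l + 4)*(l^2 + 3*l - 4) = (l + 3)*(l + 4)^2*(l - 1)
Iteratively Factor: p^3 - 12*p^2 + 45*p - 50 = (p - 2)*(p^2 - 10*p + 25) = (p - 5)*(p - 2)*(p - 5)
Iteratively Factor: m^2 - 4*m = (m - 4)*(m)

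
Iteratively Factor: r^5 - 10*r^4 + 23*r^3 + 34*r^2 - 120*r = (r - 3)*(r^4 - 7*r^3 + 2*r^2 + 40*r) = r*(r - 3)*(r^3 - 7*r^2 + 2*r + 40) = r*(r - 4)*(r - 3)*(r^2 - 3*r - 10) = r*(r - 5)*(r - 4)*(r - 3)*(r + 2)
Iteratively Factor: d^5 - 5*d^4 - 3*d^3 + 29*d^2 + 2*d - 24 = (d - 3)*(d^4 - 2*d^3 - 9*d^2 + 2*d + 8) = (d - 3)*(d + 2)*(d^3 - 4*d^2 - d + 4) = (d - 3)*(d - 1)*(d + 2)*(d^2 - 3*d - 4) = (d - 3)*(d - 1)*(d + 1)*(d + 2)*(d - 4)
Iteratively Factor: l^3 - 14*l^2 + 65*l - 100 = (l - 5)*(l^2 - 9*l + 20) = (l - 5)*(l - 4)*(l - 5)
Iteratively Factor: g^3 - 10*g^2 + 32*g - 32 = (g - 4)*(g^2 - 6*g + 8) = (g - 4)^2*(g - 2)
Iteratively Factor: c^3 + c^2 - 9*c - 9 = (c - 3)*(c^2 + 4*c + 3) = (c - 3)*(c + 1)*(c + 3)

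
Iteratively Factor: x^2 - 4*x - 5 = (x + 1)*(x - 5)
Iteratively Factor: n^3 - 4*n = (n - 2)*(n^2 + 2*n) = n*(n - 2)*(n + 2)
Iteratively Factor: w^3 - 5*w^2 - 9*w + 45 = (w - 3)*(w^2 - 2*w - 15) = (w - 5)*(w - 3)*(w + 3)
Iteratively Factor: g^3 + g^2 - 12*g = (g - 3)*(g^2 + 4*g) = g*(g - 3)*(g + 4)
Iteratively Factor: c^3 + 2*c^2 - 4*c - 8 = (c - 2)*(c^2 + 4*c + 4) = (c - 2)*(c + 2)*(c + 2)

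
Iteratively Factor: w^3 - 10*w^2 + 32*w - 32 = (w - 4)*(w^2 - 6*w + 8) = (w - 4)^2*(w - 2)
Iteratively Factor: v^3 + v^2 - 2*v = (v)*(v^2 + v - 2) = v*(v - 1)*(v + 2)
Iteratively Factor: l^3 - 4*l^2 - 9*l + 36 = (l - 3)*(l^2 - l - 12) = (l - 4)*(l - 3)*(l + 3)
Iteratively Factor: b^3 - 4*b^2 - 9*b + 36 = (b - 4)*(b^2 - 9) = (b - 4)*(b + 3)*(b - 3)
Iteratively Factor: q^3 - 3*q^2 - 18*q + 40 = (q - 5)*(q^2 + 2*q - 8) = (q - 5)*(q - 2)*(q + 4)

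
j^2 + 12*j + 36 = (j + 6)^2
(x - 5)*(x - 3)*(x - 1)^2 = x^4 - 10*x^3 + 32*x^2 - 38*x + 15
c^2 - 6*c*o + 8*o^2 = (c - 4*o)*(c - 2*o)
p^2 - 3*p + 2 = (p - 2)*(p - 1)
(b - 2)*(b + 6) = b^2 + 4*b - 12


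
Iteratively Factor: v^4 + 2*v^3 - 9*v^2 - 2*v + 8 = (v - 2)*(v^3 + 4*v^2 - v - 4) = (v - 2)*(v + 1)*(v^2 + 3*v - 4) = (v - 2)*(v + 1)*(v + 4)*(v - 1)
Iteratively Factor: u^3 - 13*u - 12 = (u - 4)*(u^2 + 4*u + 3) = (u - 4)*(u + 3)*(u + 1)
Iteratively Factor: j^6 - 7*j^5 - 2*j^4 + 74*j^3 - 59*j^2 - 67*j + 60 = (j - 4)*(j^5 - 3*j^4 - 14*j^3 + 18*j^2 + 13*j - 15) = (j - 4)*(j - 1)*(j^4 - 2*j^3 - 16*j^2 + 2*j + 15) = (j - 4)*(j - 1)*(j + 1)*(j^3 - 3*j^2 - 13*j + 15) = (j - 5)*(j - 4)*(j - 1)*(j + 1)*(j^2 + 2*j - 3) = (j - 5)*(j - 4)*(j - 1)^2*(j + 1)*(j + 3)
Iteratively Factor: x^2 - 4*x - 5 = (x + 1)*(x - 5)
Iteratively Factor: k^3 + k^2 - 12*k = (k)*(k^2 + k - 12) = k*(k - 3)*(k + 4)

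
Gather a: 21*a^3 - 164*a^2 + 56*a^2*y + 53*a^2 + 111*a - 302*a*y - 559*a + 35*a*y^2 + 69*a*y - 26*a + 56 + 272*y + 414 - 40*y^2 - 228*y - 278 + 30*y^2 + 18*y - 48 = 21*a^3 + a^2*(56*y - 111) + a*(35*y^2 - 233*y - 474) - 10*y^2 + 62*y + 144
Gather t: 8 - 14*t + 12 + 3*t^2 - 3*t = 3*t^2 - 17*t + 20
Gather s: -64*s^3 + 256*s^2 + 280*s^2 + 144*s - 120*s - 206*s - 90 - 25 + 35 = -64*s^3 + 536*s^2 - 182*s - 80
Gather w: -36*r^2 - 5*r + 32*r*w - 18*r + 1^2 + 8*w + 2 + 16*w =-36*r^2 - 23*r + w*(32*r + 24) + 3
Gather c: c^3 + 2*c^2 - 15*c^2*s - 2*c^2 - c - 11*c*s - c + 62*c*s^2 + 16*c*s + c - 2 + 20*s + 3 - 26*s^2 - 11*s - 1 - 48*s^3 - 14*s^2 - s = c^3 - 15*c^2*s + c*(62*s^2 + 5*s - 1) - 48*s^3 - 40*s^2 + 8*s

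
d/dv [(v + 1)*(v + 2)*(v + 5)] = 3*v^2 + 16*v + 17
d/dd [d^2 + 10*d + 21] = 2*d + 10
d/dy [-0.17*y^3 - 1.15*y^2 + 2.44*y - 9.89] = -0.51*y^2 - 2.3*y + 2.44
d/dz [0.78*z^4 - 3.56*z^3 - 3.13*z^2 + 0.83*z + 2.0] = 3.12*z^3 - 10.68*z^2 - 6.26*z + 0.83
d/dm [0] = 0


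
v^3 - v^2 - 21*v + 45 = (v - 3)^2*(v + 5)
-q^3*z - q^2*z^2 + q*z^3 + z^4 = z*(-q + z)*(q + z)^2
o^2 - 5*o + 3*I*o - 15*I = (o - 5)*(o + 3*I)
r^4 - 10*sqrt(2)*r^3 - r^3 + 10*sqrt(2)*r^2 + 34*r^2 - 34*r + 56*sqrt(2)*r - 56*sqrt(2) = (r - 1)*(r - 7*sqrt(2))*(r - 4*sqrt(2))*(r + sqrt(2))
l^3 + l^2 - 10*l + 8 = (l - 2)*(l - 1)*(l + 4)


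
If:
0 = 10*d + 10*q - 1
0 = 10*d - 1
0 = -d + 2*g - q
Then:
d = 1/10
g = 1/20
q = 0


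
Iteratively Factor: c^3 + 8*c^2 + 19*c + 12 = (c + 4)*(c^2 + 4*c + 3) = (c + 1)*(c + 4)*(c + 3)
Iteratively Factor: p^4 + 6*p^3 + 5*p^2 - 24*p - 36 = (p - 2)*(p^3 + 8*p^2 + 21*p + 18) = (p - 2)*(p + 3)*(p^2 + 5*p + 6) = (p - 2)*(p + 3)^2*(p + 2)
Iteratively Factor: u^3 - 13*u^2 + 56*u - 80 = (u - 4)*(u^2 - 9*u + 20) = (u - 5)*(u - 4)*(u - 4)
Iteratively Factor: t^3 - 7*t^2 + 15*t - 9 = (t - 3)*(t^2 - 4*t + 3) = (t - 3)*(t - 1)*(t - 3)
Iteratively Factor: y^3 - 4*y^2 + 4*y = (y - 2)*(y^2 - 2*y) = (y - 2)^2*(y)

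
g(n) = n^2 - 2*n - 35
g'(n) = 2*n - 2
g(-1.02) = -31.92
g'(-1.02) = -4.04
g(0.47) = -35.72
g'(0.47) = -1.06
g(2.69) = -33.14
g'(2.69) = 3.38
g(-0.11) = -34.77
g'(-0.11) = -2.22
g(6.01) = -10.90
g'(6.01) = 10.02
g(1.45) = -35.80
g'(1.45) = 0.90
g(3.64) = -29.03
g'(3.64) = 5.28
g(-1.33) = -30.57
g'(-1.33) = -4.66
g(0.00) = -35.00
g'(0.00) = -2.00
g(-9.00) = 64.00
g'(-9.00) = -20.00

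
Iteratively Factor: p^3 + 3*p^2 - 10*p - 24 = (p + 4)*(p^2 - p - 6) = (p + 2)*(p + 4)*(p - 3)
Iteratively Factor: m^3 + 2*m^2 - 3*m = (m)*(m^2 + 2*m - 3) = m*(m - 1)*(m + 3)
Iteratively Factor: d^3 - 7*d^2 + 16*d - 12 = (d - 2)*(d^2 - 5*d + 6) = (d - 2)^2*(d - 3)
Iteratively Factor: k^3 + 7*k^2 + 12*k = (k + 3)*(k^2 + 4*k) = k*(k + 3)*(k + 4)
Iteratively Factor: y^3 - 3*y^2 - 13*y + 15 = (y + 3)*(y^2 - 6*y + 5) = (y - 5)*(y + 3)*(y - 1)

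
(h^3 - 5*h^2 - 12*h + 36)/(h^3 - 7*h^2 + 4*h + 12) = (h + 3)/(h + 1)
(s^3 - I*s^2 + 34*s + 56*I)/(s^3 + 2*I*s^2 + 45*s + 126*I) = (s^2 + 6*I*s - 8)/(s^2 + 9*I*s - 18)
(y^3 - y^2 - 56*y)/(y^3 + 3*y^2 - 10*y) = (y^2 - y - 56)/(y^2 + 3*y - 10)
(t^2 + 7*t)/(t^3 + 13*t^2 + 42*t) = 1/(t + 6)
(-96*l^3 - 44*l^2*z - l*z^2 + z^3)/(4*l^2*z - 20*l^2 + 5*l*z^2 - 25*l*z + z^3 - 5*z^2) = (-24*l^2 - 5*l*z + z^2)/(l*z - 5*l + z^2 - 5*z)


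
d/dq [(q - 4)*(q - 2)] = 2*q - 6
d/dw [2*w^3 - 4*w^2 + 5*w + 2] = 6*w^2 - 8*w + 5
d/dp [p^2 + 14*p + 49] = 2*p + 14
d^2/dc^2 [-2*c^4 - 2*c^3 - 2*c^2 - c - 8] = -24*c^2 - 12*c - 4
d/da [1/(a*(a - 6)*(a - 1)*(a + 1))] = 2*(-2*a^3 + 9*a^2 + a - 3)/(a^2*(a^6 - 12*a^5 + 34*a^4 + 24*a^3 - 71*a^2 - 12*a + 36))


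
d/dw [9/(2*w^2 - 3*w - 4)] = 9*(3 - 4*w)/(-2*w^2 + 3*w + 4)^2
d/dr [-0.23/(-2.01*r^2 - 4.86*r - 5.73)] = (-0.9246*r - 1.1178)/(2.01*r^2 + 4.86*r + 5.73)^2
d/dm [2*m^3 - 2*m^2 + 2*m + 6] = 6*m^2 - 4*m + 2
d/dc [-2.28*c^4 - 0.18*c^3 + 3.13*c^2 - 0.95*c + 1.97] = -9.12*c^3 - 0.54*c^2 + 6.26*c - 0.95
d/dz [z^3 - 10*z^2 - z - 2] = 3*z^2 - 20*z - 1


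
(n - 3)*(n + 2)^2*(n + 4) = n^4 + 5*n^3 - 4*n^2 - 44*n - 48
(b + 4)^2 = b^2 + 8*b + 16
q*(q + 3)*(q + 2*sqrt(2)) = q^3 + 2*sqrt(2)*q^2 + 3*q^2 + 6*sqrt(2)*q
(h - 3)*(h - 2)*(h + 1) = h^3 - 4*h^2 + h + 6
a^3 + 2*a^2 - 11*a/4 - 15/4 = (a - 3/2)*(a + 1)*(a + 5/2)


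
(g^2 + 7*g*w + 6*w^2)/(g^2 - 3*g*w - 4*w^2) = (-g - 6*w)/(-g + 4*w)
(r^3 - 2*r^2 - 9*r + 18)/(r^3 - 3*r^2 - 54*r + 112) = (r^2 - 9)/(r^2 - r - 56)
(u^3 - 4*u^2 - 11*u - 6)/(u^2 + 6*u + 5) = (u^2 - 5*u - 6)/(u + 5)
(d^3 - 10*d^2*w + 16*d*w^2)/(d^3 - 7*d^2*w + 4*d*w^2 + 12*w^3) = d*(-d + 8*w)/(-d^2 + 5*d*w + 6*w^2)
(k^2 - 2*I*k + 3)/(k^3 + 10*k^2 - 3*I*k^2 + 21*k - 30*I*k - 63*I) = (k + I)/(k^2 + 10*k + 21)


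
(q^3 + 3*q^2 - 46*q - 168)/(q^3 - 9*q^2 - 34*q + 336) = (q + 4)/(q - 8)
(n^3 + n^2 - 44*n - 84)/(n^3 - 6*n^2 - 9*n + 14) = (n + 6)/(n - 1)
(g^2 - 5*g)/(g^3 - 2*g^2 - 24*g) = (5 - g)/(-g^2 + 2*g + 24)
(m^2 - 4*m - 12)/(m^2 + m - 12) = (m^2 - 4*m - 12)/(m^2 + m - 12)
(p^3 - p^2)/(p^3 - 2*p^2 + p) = p/(p - 1)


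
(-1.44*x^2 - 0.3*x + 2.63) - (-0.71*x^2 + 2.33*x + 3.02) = -0.73*x^2 - 2.63*x - 0.39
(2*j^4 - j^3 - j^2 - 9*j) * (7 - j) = -2*j^5 + 15*j^4 - 6*j^3 + 2*j^2 - 63*j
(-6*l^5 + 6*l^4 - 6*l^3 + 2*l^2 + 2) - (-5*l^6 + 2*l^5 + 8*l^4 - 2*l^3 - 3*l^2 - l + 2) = 5*l^6 - 8*l^5 - 2*l^4 - 4*l^3 + 5*l^2 + l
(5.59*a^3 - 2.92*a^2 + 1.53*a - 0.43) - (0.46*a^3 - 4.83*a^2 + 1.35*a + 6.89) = 5.13*a^3 + 1.91*a^2 + 0.18*a - 7.32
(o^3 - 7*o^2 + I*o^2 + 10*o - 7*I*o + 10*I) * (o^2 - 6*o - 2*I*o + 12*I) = o^5 - 13*o^4 - I*o^4 + 54*o^3 + 13*I*o^3 - 86*o^2 - 52*I*o^2 + 104*o + 60*I*o - 120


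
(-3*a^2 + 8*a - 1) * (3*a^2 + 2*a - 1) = -9*a^4 + 18*a^3 + 16*a^2 - 10*a + 1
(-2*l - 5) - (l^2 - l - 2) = -l^2 - l - 3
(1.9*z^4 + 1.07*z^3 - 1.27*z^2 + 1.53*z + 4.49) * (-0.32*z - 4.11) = -0.608*z^5 - 8.1514*z^4 - 3.9913*z^3 + 4.7301*z^2 - 7.7251*z - 18.4539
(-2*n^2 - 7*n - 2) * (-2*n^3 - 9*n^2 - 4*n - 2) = 4*n^5 + 32*n^4 + 75*n^3 + 50*n^2 + 22*n + 4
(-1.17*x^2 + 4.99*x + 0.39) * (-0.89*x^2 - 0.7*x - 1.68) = 1.0413*x^4 - 3.6221*x^3 - 1.8745*x^2 - 8.6562*x - 0.6552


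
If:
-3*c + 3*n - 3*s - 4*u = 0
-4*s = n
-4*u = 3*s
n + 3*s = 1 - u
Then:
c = 16/7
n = 16/7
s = -4/7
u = 3/7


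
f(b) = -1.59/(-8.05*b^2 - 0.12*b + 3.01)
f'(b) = -1.59*(16.1*b + 0.12)/(-8.05*b^2 - 0.12*b + 3.01)^2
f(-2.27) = 0.04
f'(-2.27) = 0.04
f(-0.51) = -1.63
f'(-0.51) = 13.47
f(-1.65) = 0.08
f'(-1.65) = 0.12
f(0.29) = -0.69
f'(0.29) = -1.44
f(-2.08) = 0.05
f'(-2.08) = 0.05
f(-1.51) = 0.10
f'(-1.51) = 0.17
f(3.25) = 0.02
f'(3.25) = -0.01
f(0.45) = -1.20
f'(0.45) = -6.66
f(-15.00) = 0.00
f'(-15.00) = 0.00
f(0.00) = -0.53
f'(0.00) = -0.02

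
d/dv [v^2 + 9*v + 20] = 2*v + 9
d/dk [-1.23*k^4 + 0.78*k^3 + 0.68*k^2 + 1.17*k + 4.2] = -4.92*k^3 + 2.34*k^2 + 1.36*k + 1.17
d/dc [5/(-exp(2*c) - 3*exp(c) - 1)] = (10*exp(c) + 15)*exp(c)/(exp(2*c) + 3*exp(c) + 1)^2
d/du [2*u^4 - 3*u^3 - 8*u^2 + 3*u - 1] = 8*u^3 - 9*u^2 - 16*u + 3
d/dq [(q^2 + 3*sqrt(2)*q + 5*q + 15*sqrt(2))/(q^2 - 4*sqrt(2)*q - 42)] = (-7*sqrt(2)*q^2 - 5*q^2 - 84*q - 30*sqrt(2)*q - 126*sqrt(2) - 90)/(q^4 - 8*sqrt(2)*q^3 - 52*q^2 + 336*sqrt(2)*q + 1764)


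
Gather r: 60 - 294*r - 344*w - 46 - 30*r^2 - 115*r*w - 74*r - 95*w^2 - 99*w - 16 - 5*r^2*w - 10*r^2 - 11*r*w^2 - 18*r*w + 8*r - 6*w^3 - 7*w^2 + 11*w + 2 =r^2*(-5*w - 40) + r*(-11*w^2 - 133*w - 360) - 6*w^3 - 102*w^2 - 432*w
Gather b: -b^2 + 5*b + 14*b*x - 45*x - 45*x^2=-b^2 + b*(14*x + 5) - 45*x^2 - 45*x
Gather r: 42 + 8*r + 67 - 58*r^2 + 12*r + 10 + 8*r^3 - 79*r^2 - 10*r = 8*r^3 - 137*r^2 + 10*r + 119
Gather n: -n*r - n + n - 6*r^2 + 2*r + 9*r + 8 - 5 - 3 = -n*r - 6*r^2 + 11*r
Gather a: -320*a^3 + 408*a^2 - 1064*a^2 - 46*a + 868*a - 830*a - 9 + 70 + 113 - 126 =-320*a^3 - 656*a^2 - 8*a + 48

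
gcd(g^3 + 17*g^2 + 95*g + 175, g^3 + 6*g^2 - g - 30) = g + 5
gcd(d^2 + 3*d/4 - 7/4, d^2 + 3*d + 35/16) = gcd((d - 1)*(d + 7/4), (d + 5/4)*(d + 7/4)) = d + 7/4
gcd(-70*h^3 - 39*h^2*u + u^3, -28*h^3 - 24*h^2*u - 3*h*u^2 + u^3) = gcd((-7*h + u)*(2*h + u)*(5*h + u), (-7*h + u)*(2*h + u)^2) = -14*h^2 - 5*h*u + u^2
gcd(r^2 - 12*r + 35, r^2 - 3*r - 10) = r - 5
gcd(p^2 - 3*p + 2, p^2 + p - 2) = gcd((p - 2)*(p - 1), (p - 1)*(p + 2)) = p - 1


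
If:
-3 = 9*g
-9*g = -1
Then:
No Solution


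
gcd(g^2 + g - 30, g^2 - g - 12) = 1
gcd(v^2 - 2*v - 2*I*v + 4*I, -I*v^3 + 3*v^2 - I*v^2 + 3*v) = 1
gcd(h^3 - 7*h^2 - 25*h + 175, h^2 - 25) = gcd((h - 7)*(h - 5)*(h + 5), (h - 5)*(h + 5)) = h^2 - 25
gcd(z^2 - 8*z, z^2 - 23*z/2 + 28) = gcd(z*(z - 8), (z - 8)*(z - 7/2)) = z - 8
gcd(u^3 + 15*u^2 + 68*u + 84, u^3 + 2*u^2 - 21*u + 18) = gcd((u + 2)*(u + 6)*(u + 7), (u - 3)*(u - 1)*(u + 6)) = u + 6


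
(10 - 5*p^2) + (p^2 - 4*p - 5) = -4*p^2 - 4*p + 5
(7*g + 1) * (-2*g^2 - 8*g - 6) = -14*g^3 - 58*g^2 - 50*g - 6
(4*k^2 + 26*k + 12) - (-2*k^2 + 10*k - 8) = 6*k^2 + 16*k + 20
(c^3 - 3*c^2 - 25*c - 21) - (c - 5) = c^3 - 3*c^2 - 26*c - 16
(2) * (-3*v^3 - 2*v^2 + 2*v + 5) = -6*v^3 - 4*v^2 + 4*v + 10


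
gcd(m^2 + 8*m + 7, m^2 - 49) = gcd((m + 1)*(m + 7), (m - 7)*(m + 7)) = m + 7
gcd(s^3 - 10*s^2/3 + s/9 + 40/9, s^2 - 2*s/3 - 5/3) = s^2 - 2*s/3 - 5/3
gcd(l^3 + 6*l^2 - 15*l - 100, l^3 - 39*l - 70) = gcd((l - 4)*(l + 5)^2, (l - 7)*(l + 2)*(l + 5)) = l + 5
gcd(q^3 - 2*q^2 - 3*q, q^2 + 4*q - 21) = q - 3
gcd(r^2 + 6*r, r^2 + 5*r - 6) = r + 6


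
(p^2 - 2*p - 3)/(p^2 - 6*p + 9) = (p + 1)/(p - 3)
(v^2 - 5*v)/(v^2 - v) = (v - 5)/(v - 1)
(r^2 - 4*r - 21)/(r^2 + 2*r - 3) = (r - 7)/(r - 1)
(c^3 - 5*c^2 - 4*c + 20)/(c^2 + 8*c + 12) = (c^2 - 7*c + 10)/(c + 6)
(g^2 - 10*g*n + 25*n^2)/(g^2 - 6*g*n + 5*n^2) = (g - 5*n)/(g - n)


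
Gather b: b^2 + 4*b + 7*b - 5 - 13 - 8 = b^2 + 11*b - 26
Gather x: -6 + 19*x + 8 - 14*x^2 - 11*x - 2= -14*x^2 + 8*x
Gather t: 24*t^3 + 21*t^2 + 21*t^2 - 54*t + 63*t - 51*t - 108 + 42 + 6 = 24*t^3 + 42*t^2 - 42*t - 60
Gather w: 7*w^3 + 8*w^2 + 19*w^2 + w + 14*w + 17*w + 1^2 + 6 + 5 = 7*w^3 + 27*w^2 + 32*w + 12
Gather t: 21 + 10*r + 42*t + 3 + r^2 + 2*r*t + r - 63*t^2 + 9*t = r^2 + 11*r - 63*t^2 + t*(2*r + 51) + 24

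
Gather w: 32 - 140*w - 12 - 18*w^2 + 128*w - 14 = -18*w^2 - 12*w + 6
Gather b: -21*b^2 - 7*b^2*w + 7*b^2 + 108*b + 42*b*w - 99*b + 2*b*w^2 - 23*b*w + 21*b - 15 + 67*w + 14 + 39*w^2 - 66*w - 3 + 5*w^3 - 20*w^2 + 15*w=b^2*(-7*w - 14) + b*(2*w^2 + 19*w + 30) + 5*w^3 + 19*w^2 + 16*w - 4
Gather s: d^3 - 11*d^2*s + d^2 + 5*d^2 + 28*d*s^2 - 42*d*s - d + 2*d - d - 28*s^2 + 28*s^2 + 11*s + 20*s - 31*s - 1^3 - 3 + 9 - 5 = d^3 + 6*d^2 + 28*d*s^2 + s*(-11*d^2 - 42*d)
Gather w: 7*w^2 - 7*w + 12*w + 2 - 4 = 7*w^2 + 5*w - 2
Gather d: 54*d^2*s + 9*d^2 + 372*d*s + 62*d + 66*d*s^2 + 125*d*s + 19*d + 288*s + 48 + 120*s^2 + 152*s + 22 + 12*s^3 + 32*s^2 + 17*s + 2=d^2*(54*s + 9) + d*(66*s^2 + 497*s + 81) + 12*s^3 + 152*s^2 + 457*s + 72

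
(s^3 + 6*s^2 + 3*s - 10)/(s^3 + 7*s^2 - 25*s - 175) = (s^2 + s - 2)/(s^2 + 2*s - 35)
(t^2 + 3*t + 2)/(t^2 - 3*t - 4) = (t + 2)/(t - 4)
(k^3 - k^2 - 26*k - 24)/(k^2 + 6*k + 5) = (k^2 - 2*k - 24)/(k + 5)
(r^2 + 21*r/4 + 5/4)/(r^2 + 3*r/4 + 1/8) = 2*(r + 5)/(2*r + 1)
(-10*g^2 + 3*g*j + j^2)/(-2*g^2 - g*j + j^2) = (5*g + j)/(g + j)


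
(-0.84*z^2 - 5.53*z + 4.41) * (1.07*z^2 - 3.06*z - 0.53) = -0.8988*z^4 - 3.3467*z^3 + 22.0857*z^2 - 10.5637*z - 2.3373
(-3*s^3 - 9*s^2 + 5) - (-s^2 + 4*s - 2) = -3*s^3 - 8*s^2 - 4*s + 7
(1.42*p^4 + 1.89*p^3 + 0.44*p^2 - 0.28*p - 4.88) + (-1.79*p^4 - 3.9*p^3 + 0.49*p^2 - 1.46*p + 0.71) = -0.37*p^4 - 2.01*p^3 + 0.93*p^2 - 1.74*p - 4.17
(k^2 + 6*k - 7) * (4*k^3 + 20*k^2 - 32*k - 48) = 4*k^5 + 44*k^4 + 60*k^3 - 380*k^2 - 64*k + 336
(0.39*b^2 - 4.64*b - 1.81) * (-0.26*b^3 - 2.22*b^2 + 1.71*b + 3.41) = -0.1014*b^5 + 0.3406*b^4 + 11.4383*b^3 - 2.5863*b^2 - 18.9175*b - 6.1721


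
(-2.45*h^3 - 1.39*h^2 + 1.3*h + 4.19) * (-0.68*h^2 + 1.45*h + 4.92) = 1.666*h^5 - 2.6073*h^4 - 14.9535*h^3 - 7.803*h^2 + 12.4715*h + 20.6148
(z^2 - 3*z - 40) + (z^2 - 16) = 2*z^2 - 3*z - 56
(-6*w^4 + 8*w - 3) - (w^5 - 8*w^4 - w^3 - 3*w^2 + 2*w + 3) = -w^5 + 2*w^4 + w^3 + 3*w^2 + 6*w - 6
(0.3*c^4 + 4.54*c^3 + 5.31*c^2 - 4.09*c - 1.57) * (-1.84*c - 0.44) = -0.552*c^5 - 8.4856*c^4 - 11.768*c^3 + 5.1892*c^2 + 4.6884*c + 0.6908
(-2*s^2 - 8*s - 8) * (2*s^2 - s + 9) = -4*s^4 - 14*s^3 - 26*s^2 - 64*s - 72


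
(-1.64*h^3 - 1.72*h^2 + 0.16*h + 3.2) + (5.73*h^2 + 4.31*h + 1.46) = -1.64*h^3 + 4.01*h^2 + 4.47*h + 4.66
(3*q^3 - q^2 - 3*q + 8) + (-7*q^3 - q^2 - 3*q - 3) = -4*q^3 - 2*q^2 - 6*q + 5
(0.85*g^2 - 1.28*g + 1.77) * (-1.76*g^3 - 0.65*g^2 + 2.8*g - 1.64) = -1.496*g^5 + 1.7003*g^4 + 0.0967999999999998*g^3 - 6.1285*g^2 + 7.0552*g - 2.9028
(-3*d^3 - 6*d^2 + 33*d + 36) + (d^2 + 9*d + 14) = -3*d^3 - 5*d^2 + 42*d + 50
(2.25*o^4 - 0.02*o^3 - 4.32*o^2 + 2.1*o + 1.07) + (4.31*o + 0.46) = 2.25*o^4 - 0.02*o^3 - 4.32*o^2 + 6.41*o + 1.53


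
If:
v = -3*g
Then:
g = -v/3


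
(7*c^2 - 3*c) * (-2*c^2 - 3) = -14*c^4 + 6*c^3 - 21*c^2 + 9*c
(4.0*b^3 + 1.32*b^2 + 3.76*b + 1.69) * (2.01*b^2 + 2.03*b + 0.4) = 8.04*b^5 + 10.7732*b^4 + 11.8372*b^3 + 11.5577*b^2 + 4.9347*b + 0.676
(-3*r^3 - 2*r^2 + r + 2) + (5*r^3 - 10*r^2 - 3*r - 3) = 2*r^3 - 12*r^2 - 2*r - 1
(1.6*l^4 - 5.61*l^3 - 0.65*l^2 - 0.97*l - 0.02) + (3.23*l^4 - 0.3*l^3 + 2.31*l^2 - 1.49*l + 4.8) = 4.83*l^4 - 5.91*l^3 + 1.66*l^2 - 2.46*l + 4.78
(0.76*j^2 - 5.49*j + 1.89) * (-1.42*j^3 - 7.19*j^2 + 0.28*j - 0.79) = -1.0792*j^5 + 2.3314*j^4 + 37.0021*j^3 - 15.7267*j^2 + 4.8663*j - 1.4931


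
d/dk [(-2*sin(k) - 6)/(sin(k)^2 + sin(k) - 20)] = 2*(sin(k)^2 + 6*sin(k) + 23)*cos(k)/(sin(k)^2 + sin(k) - 20)^2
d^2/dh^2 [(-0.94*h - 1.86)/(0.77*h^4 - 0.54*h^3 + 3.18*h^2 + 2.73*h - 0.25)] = (-6.687912*h^7 - 15.802248*h^6 + 7.74691199999999*h^5 - 66.946788*h^4 + 10.06244*h^3 - 99.176112*h^2 - 99.861624*h - 31.965288)/(0.456533*h^12 - 0.960498*h^11 + 6.329862*h^10 - 3.235077*h^9 + 18.886029*h^8 + 26.737884*h^7 + 17.354295*h^6 + 70.169508*h^5 + 65.872041*h^4 + 7.223067*h^3 - 4.993425*h^2 + 0.511875*h - 0.015625)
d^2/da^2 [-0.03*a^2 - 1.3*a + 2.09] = -0.0600000000000000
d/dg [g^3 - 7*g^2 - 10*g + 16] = 3*g^2 - 14*g - 10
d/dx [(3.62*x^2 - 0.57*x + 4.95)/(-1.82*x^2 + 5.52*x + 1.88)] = (18.945*x^2 + 31.6292*x - 28.3956)/(3.3124*x^4 - 20.0928*x^3 + 23.6272*x^2 + 20.7552*x + 3.5344)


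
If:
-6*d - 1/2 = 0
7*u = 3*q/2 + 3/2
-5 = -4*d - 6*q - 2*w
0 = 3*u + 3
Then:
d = -1/12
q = -17/3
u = -1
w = 59/3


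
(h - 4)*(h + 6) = h^2 + 2*h - 24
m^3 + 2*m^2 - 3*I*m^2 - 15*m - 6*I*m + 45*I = (m - 3)*(m + 5)*(m - 3*I)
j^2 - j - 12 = (j - 4)*(j + 3)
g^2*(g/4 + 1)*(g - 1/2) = g^4/4 + 7*g^3/8 - g^2/2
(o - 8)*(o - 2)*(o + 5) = o^3 - 5*o^2 - 34*o + 80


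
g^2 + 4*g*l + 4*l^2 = (g + 2*l)^2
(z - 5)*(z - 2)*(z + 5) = z^3 - 2*z^2 - 25*z + 50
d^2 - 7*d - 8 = (d - 8)*(d + 1)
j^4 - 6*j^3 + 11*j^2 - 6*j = j*(j - 3)*(j - 2)*(j - 1)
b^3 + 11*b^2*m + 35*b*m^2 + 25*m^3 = (b + m)*(b + 5*m)^2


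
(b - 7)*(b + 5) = b^2 - 2*b - 35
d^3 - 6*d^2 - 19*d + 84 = (d - 7)*(d - 3)*(d + 4)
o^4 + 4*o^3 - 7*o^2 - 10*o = o*(o - 2)*(o + 1)*(o + 5)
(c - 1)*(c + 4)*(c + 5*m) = c^3 + 5*c^2*m + 3*c^2 + 15*c*m - 4*c - 20*m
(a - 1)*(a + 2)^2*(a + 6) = a^4 + 9*a^3 + 18*a^2 - 4*a - 24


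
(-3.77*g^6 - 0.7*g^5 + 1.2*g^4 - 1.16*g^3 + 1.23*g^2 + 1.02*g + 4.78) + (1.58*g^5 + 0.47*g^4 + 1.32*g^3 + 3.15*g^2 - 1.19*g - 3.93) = -3.77*g^6 + 0.88*g^5 + 1.67*g^4 + 0.16*g^3 + 4.38*g^2 - 0.17*g + 0.85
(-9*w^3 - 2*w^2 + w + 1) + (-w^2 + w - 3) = -9*w^3 - 3*w^2 + 2*w - 2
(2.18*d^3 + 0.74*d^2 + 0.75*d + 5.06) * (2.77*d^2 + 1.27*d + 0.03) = 6.0386*d^5 + 4.8184*d^4 + 3.0827*d^3 + 14.9909*d^2 + 6.4487*d + 0.1518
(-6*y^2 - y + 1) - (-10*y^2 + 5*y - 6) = 4*y^2 - 6*y + 7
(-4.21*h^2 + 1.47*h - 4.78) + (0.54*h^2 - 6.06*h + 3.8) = -3.67*h^2 - 4.59*h - 0.98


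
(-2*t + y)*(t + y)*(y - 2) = -2*t^2*y + 4*t^2 - t*y^2 + 2*t*y + y^3 - 2*y^2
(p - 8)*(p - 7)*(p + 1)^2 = p^4 - 13*p^3 + 27*p^2 + 97*p + 56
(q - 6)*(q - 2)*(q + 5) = q^3 - 3*q^2 - 28*q + 60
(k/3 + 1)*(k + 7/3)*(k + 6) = k^3/3 + 34*k^2/9 + 13*k + 14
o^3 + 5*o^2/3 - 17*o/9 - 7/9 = (o - 1)*(o + 1/3)*(o + 7/3)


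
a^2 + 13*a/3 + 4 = (a + 4/3)*(a + 3)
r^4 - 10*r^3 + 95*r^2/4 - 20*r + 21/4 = (r - 7)*(r - 3/2)*(r - 1)*(r - 1/2)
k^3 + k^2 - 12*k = k*(k - 3)*(k + 4)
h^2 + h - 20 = (h - 4)*(h + 5)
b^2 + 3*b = b*(b + 3)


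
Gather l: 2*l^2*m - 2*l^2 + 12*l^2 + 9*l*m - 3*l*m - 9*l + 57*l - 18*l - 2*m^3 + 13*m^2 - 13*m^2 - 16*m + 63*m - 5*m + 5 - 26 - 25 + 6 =l^2*(2*m + 10) + l*(6*m + 30) - 2*m^3 + 42*m - 40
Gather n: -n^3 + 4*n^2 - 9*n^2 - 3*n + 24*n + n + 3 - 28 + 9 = -n^3 - 5*n^2 + 22*n - 16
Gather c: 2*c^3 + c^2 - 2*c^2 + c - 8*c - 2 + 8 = 2*c^3 - c^2 - 7*c + 6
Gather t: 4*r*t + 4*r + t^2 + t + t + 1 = 4*r + t^2 + t*(4*r + 2) + 1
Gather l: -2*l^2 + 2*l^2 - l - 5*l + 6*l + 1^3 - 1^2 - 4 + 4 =0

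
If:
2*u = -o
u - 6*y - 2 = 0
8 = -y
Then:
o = 92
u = -46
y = -8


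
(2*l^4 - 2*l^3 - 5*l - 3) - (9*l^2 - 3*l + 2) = 2*l^4 - 2*l^3 - 9*l^2 - 2*l - 5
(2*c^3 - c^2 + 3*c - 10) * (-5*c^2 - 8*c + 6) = -10*c^5 - 11*c^4 + 5*c^3 + 20*c^2 + 98*c - 60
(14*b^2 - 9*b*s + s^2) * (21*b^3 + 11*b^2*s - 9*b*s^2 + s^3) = 294*b^5 - 35*b^4*s - 204*b^3*s^2 + 106*b^2*s^3 - 18*b*s^4 + s^5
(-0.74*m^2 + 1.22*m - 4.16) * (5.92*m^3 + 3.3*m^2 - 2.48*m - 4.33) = -4.3808*m^5 + 4.7804*m^4 - 18.766*m^3 - 13.5494*m^2 + 5.0342*m + 18.0128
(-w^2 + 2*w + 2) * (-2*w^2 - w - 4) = 2*w^4 - 3*w^3 - 2*w^2 - 10*w - 8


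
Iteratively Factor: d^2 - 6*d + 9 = (d - 3)*(d - 3)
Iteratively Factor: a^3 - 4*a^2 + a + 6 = (a - 3)*(a^2 - a - 2) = (a - 3)*(a - 2)*(a + 1)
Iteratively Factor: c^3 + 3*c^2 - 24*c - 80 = (c + 4)*(c^2 - c - 20) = (c - 5)*(c + 4)*(c + 4)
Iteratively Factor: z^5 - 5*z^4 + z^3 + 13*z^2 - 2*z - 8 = (z - 1)*(z^4 - 4*z^3 - 3*z^2 + 10*z + 8) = (z - 1)*(z + 1)*(z^3 - 5*z^2 + 2*z + 8) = (z - 4)*(z - 1)*(z + 1)*(z^2 - z - 2) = (z - 4)*(z - 2)*(z - 1)*(z + 1)*(z + 1)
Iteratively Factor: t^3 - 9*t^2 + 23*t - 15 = (t - 5)*(t^2 - 4*t + 3) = (t - 5)*(t - 3)*(t - 1)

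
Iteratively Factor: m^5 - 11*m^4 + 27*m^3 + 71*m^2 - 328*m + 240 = (m - 4)*(m^4 - 7*m^3 - m^2 + 67*m - 60) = (m - 4)*(m + 3)*(m^3 - 10*m^2 + 29*m - 20) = (m - 4)^2*(m + 3)*(m^2 - 6*m + 5) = (m - 4)^2*(m - 1)*(m + 3)*(m - 5)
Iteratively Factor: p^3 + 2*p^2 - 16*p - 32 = (p + 2)*(p^2 - 16) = (p - 4)*(p + 2)*(p + 4)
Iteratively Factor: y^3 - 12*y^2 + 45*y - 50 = (y - 5)*(y^2 - 7*y + 10) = (y - 5)^2*(y - 2)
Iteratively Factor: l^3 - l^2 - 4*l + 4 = (l + 2)*(l^2 - 3*l + 2) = (l - 1)*(l + 2)*(l - 2)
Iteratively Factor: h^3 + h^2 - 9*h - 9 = (h - 3)*(h^2 + 4*h + 3) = (h - 3)*(h + 1)*(h + 3)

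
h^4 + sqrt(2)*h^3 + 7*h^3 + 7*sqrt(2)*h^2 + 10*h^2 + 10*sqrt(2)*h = h*(h + 2)*(h + 5)*(h + sqrt(2))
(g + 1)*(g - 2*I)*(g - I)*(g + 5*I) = g^4 + g^3 + 2*I*g^3 + 13*g^2 + 2*I*g^2 + 13*g - 10*I*g - 10*I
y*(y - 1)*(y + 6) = y^3 + 5*y^2 - 6*y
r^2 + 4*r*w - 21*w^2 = (r - 3*w)*(r + 7*w)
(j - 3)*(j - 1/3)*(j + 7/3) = j^3 - j^2 - 61*j/9 + 7/3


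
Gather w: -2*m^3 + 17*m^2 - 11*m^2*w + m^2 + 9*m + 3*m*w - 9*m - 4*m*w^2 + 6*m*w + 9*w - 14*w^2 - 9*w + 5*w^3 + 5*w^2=-2*m^3 + 18*m^2 + 5*w^3 + w^2*(-4*m - 9) + w*(-11*m^2 + 9*m)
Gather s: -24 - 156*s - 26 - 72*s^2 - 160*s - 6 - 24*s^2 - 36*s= -96*s^2 - 352*s - 56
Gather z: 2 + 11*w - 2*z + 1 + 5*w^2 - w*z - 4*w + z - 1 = 5*w^2 + 7*w + z*(-w - 1) + 2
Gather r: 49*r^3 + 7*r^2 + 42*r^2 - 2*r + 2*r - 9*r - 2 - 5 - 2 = 49*r^3 + 49*r^2 - 9*r - 9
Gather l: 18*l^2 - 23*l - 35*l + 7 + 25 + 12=18*l^2 - 58*l + 44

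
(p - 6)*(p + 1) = p^2 - 5*p - 6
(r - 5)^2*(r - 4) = r^3 - 14*r^2 + 65*r - 100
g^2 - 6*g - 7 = (g - 7)*(g + 1)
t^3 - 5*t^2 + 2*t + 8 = (t - 4)*(t - 2)*(t + 1)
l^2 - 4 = (l - 2)*(l + 2)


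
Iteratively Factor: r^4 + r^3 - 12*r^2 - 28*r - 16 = (r + 1)*(r^3 - 12*r - 16) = (r + 1)*(r + 2)*(r^2 - 2*r - 8) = (r - 4)*(r + 1)*(r + 2)*(r + 2)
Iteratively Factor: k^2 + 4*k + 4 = (k + 2)*(k + 2)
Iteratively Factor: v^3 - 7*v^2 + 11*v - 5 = (v - 1)*(v^2 - 6*v + 5) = (v - 1)^2*(v - 5)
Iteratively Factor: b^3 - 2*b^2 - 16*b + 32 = (b - 4)*(b^2 + 2*b - 8) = (b - 4)*(b + 4)*(b - 2)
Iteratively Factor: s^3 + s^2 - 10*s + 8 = (s - 2)*(s^2 + 3*s - 4) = (s - 2)*(s + 4)*(s - 1)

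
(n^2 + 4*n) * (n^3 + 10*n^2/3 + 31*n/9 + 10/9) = n^5 + 22*n^4/3 + 151*n^3/9 + 134*n^2/9 + 40*n/9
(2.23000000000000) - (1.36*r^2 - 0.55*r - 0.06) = -1.36*r^2 + 0.55*r + 2.29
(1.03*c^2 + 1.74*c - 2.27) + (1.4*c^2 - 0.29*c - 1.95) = 2.43*c^2 + 1.45*c - 4.22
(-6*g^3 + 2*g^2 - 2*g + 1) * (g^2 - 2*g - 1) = -6*g^5 + 14*g^4 + 3*g^2 - 1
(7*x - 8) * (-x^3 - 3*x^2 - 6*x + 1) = -7*x^4 - 13*x^3 - 18*x^2 + 55*x - 8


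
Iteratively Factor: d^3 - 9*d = (d)*(d^2 - 9) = d*(d + 3)*(d - 3)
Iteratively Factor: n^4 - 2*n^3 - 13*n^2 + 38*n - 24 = (n + 4)*(n^3 - 6*n^2 + 11*n - 6) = (n - 3)*(n + 4)*(n^2 - 3*n + 2) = (n - 3)*(n - 2)*(n + 4)*(n - 1)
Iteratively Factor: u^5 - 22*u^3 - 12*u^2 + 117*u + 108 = (u + 3)*(u^4 - 3*u^3 - 13*u^2 + 27*u + 36) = (u - 3)*(u + 3)*(u^3 - 13*u - 12) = (u - 3)*(u + 3)^2*(u^2 - 3*u - 4) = (u - 3)*(u + 1)*(u + 3)^2*(u - 4)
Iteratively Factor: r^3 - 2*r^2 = (r)*(r^2 - 2*r) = r^2*(r - 2)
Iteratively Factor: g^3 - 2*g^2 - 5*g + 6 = (g + 2)*(g^2 - 4*g + 3) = (g - 3)*(g + 2)*(g - 1)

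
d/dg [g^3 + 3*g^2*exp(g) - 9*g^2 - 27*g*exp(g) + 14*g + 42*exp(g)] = 3*g^2*exp(g) + 3*g^2 - 21*g*exp(g) - 18*g + 15*exp(g) + 14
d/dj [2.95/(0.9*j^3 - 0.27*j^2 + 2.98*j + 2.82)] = (-7.965*j^2 + 1.593*j - 8.791)/(0.9*j^3 - 0.27*j^2 + 2.98*j + 2.82)^2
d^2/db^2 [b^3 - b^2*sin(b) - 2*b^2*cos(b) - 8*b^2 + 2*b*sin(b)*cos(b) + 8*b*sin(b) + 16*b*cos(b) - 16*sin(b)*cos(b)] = b^2*sin(b) + 2*b^2*cos(b) - 4*b*sin(2*b) - 20*b*cos(b) + 6*b - 34*sin(b) + 32*sin(2*b) + 12*cos(b) + 4*cos(2*b) - 16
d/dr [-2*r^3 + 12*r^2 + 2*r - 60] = -6*r^2 + 24*r + 2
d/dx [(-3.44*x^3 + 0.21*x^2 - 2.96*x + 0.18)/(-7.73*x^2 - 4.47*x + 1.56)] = (26.5912*x^4 + 30.7536*x^3 - 39.9187*x^2 + 3.438*x - 3.813)/(59.7529*x^4 + 69.1062*x^3 - 4.1367*x^2 - 13.9464*x + 2.4336)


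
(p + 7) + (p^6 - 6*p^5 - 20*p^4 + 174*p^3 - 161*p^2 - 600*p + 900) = p^6 - 6*p^5 - 20*p^4 + 174*p^3 - 161*p^2 - 599*p + 907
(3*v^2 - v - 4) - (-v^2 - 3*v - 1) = 4*v^2 + 2*v - 3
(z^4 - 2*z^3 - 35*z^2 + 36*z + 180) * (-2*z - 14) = -2*z^5 - 10*z^4 + 98*z^3 + 418*z^2 - 864*z - 2520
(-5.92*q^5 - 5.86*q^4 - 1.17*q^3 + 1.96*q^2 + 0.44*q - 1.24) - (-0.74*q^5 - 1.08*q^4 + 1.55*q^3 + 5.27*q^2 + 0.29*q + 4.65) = -5.18*q^5 - 4.78*q^4 - 2.72*q^3 - 3.31*q^2 + 0.15*q - 5.89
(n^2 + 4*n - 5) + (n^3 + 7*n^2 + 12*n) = n^3 + 8*n^2 + 16*n - 5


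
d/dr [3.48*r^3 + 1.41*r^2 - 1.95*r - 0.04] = 10.44*r^2 + 2.82*r - 1.95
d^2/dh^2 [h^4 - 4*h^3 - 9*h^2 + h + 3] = 12*h^2 - 24*h - 18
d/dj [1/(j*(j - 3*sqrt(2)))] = (-2*j + 3*sqrt(2))/(j^2*(j^2 - 6*sqrt(2)*j + 18))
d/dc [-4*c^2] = -8*c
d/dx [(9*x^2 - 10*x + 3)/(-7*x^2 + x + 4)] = (-61*x^2 + 114*x - 43)/(49*x^4 - 14*x^3 - 55*x^2 + 8*x + 16)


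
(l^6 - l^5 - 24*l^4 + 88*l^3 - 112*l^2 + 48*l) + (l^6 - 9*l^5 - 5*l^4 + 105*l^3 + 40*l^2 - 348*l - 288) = 2*l^6 - 10*l^5 - 29*l^4 + 193*l^3 - 72*l^2 - 300*l - 288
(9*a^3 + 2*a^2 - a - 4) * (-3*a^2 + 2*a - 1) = -27*a^5 + 12*a^4 - 2*a^3 + 8*a^2 - 7*a + 4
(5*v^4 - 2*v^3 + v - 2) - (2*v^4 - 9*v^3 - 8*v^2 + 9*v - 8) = 3*v^4 + 7*v^3 + 8*v^2 - 8*v + 6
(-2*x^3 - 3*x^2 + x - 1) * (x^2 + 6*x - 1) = -2*x^5 - 15*x^4 - 15*x^3 + 8*x^2 - 7*x + 1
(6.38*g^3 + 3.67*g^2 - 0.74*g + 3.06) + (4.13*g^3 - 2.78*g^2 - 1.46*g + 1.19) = 10.51*g^3 + 0.89*g^2 - 2.2*g + 4.25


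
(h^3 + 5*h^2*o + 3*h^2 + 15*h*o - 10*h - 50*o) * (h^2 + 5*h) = h^5 + 5*h^4*o + 8*h^4 + 40*h^3*o + 5*h^3 + 25*h^2*o - 50*h^2 - 250*h*o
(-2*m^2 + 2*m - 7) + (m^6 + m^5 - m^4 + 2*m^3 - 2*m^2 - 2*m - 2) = m^6 + m^5 - m^4 + 2*m^3 - 4*m^2 - 9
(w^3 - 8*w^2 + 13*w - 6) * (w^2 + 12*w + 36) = w^5 + 4*w^4 - 47*w^3 - 138*w^2 + 396*w - 216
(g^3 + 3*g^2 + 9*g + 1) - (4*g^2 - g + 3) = g^3 - g^2 + 10*g - 2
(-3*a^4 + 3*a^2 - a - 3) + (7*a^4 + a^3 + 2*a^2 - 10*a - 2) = 4*a^4 + a^3 + 5*a^2 - 11*a - 5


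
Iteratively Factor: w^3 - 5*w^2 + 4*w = (w - 4)*(w^2 - w) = (w - 4)*(w - 1)*(w)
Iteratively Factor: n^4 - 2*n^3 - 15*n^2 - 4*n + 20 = (n - 5)*(n^3 + 3*n^2 - 4) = (n - 5)*(n + 2)*(n^2 + n - 2) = (n - 5)*(n + 2)^2*(n - 1)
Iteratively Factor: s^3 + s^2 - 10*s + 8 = (s - 1)*(s^2 + 2*s - 8) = (s - 1)*(s + 4)*(s - 2)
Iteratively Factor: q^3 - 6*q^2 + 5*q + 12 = (q - 3)*(q^2 - 3*q - 4) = (q - 3)*(q + 1)*(q - 4)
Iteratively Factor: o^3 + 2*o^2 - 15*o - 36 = (o - 4)*(o^2 + 6*o + 9) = (o - 4)*(o + 3)*(o + 3)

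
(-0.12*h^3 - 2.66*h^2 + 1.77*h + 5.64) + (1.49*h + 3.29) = -0.12*h^3 - 2.66*h^2 + 3.26*h + 8.93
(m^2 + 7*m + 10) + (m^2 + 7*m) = 2*m^2 + 14*m + 10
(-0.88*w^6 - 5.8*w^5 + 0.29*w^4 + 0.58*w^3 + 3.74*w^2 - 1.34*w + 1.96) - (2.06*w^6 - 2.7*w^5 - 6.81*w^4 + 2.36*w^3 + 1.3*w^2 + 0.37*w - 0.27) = -2.94*w^6 - 3.1*w^5 + 7.1*w^4 - 1.78*w^3 + 2.44*w^2 - 1.71*w + 2.23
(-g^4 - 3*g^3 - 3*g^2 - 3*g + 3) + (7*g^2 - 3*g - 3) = -g^4 - 3*g^3 + 4*g^2 - 6*g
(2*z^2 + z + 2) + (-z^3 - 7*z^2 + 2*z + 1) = -z^3 - 5*z^2 + 3*z + 3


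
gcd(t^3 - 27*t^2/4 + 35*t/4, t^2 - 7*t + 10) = t - 5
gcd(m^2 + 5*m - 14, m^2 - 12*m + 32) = 1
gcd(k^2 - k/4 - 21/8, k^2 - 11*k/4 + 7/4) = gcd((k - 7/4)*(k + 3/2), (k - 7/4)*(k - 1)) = k - 7/4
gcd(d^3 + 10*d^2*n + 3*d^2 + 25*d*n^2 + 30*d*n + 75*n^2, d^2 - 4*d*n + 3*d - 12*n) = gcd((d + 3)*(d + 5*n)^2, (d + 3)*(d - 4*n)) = d + 3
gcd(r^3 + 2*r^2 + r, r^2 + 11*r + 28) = 1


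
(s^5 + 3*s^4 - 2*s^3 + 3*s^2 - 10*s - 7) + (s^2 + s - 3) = s^5 + 3*s^4 - 2*s^3 + 4*s^2 - 9*s - 10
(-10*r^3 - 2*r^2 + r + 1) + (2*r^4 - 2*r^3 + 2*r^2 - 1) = 2*r^4 - 12*r^3 + r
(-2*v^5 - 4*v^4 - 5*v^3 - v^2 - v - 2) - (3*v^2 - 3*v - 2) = -2*v^5 - 4*v^4 - 5*v^3 - 4*v^2 + 2*v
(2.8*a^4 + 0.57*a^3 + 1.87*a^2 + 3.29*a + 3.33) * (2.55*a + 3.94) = 7.14*a^5 + 12.4855*a^4 + 7.0143*a^3 + 15.7573*a^2 + 21.4541*a + 13.1202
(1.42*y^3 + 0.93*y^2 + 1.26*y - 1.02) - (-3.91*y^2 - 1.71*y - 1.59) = 1.42*y^3 + 4.84*y^2 + 2.97*y + 0.57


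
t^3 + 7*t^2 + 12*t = t*(t + 3)*(t + 4)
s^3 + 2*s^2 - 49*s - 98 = (s - 7)*(s + 2)*(s + 7)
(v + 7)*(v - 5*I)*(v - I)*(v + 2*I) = v^4 + 7*v^3 - 4*I*v^3 + 7*v^2 - 28*I*v^2 + 49*v - 10*I*v - 70*I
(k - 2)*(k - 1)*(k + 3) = k^3 - 7*k + 6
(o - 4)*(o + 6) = o^2 + 2*o - 24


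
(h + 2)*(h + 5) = h^2 + 7*h + 10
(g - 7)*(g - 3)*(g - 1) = g^3 - 11*g^2 + 31*g - 21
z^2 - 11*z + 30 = (z - 6)*(z - 5)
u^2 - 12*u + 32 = (u - 8)*(u - 4)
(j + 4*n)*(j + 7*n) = j^2 + 11*j*n + 28*n^2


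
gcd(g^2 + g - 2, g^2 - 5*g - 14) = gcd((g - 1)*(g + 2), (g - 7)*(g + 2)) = g + 2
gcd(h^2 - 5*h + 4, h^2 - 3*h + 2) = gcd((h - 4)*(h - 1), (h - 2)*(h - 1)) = h - 1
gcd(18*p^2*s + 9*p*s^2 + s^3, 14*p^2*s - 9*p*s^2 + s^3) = s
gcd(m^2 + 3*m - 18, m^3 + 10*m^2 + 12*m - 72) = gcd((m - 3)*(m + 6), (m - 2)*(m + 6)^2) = m + 6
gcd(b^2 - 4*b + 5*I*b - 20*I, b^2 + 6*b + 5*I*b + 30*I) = b + 5*I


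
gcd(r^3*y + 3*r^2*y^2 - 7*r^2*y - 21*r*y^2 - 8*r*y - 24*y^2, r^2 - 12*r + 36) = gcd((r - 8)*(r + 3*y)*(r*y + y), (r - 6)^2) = 1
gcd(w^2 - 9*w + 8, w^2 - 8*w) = w - 8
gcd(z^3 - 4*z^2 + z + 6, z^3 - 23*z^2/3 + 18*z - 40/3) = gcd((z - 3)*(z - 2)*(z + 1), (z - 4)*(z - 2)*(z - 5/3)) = z - 2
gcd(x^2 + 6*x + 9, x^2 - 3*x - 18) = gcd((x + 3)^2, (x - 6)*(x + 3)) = x + 3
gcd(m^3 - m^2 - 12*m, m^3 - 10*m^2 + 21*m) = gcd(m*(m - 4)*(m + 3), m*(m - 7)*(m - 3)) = m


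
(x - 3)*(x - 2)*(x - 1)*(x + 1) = x^4 - 5*x^3 + 5*x^2 + 5*x - 6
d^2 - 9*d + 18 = (d - 6)*(d - 3)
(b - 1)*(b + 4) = b^2 + 3*b - 4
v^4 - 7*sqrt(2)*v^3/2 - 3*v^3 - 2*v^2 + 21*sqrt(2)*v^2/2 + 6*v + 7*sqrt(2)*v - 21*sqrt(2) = (v - 3)*(v - 7*sqrt(2)/2)*(v - sqrt(2))*(v + sqrt(2))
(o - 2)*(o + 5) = o^2 + 3*o - 10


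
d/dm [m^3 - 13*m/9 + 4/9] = 3*m^2 - 13/9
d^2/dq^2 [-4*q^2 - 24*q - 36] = -8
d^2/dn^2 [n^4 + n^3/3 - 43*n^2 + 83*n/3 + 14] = 12*n^2 + 2*n - 86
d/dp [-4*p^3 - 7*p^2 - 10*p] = -12*p^2 - 14*p - 10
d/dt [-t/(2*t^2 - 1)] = (2*t^2 + 1)/(2*t^2 - 1)^2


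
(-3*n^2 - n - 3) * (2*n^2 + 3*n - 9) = -6*n^4 - 11*n^3 + 18*n^2 + 27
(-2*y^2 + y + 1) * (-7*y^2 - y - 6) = 14*y^4 - 5*y^3 + 4*y^2 - 7*y - 6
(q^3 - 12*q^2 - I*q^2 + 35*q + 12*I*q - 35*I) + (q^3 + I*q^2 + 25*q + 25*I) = 2*q^3 - 12*q^2 + 60*q + 12*I*q - 10*I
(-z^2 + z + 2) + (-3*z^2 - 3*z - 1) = -4*z^2 - 2*z + 1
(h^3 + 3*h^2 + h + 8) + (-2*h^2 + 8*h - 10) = h^3 + h^2 + 9*h - 2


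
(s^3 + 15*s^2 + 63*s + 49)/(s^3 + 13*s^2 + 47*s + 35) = (s + 7)/(s + 5)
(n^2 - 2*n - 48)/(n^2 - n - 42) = (n - 8)/(n - 7)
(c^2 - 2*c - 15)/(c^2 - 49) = (c^2 - 2*c - 15)/(c^2 - 49)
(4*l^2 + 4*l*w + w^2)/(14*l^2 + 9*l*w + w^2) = (2*l + w)/(7*l + w)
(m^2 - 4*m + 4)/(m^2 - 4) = (m - 2)/(m + 2)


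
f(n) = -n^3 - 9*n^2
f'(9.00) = -405.00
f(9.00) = -1458.00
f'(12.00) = -648.00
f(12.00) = -3024.00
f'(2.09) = -50.72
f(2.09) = -48.44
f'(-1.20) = 17.28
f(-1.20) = -11.23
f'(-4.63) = 19.03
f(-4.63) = -93.68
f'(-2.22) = 25.17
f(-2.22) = -33.41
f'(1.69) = -38.99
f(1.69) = -30.53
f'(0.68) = -13.63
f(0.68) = -4.48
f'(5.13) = -171.29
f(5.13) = -371.86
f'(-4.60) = 19.32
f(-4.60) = -93.10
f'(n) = -3*n^2 - 18*n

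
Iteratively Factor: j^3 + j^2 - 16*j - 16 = (j - 4)*(j^2 + 5*j + 4) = (j - 4)*(j + 4)*(j + 1)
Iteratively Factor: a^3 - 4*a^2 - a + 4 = (a - 4)*(a^2 - 1) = (a - 4)*(a - 1)*(a + 1)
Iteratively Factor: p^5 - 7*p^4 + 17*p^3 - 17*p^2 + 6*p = (p - 2)*(p^4 - 5*p^3 + 7*p^2 - 3*p) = (p - 2)*(p - 1)*(p^3 - 4*p^2 + 3*p) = (p - 3)*(p - 2)*(p - 1)*(p^2 - p) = p*(p - 3)*(p - 2)*(p - 1)*(p - 1)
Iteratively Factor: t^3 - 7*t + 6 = (t - 2)*(t^2 + 2*t - 3) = (t - 2)*(t - 1)*(t + 3)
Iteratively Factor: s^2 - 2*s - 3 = (s + 1)*(s - 3)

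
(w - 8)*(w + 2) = w^2 - 6*w - 16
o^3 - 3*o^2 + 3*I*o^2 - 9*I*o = o*(o - 3)*(o + 3*I)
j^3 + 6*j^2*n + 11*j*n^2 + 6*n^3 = (j + n)*(j + 2*n)*(j + 3*n)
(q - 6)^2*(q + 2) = q^3 - 10*q^2 + 12*q + 72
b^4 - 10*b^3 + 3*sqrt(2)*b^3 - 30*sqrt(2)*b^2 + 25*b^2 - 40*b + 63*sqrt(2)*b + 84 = (b - 7)*(b - 3)*(b + sqrt(2))*(b + 2*sqrt(2))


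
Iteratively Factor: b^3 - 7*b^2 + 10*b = (b - 2)*(b^2 - 5*b) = b*(b - 2)*(b - 5)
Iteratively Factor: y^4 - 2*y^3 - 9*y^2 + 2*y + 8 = (y + 2)*(y^3 - 4*y^2 - y + 4) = (y - 1)*(y + 2)*(y^2 - 3*y - 4) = (y - 1)*(y + 1)*(y + 2)*(y - 4)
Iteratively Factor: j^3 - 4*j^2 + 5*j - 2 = (j - 1)*(j^2 - 3*j + 2) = (j - 2)*(j - 1)*(j - 1)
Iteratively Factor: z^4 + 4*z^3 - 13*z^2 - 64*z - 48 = (z - 4)*(z^3 + 8*z^2 + 19*z + 12) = (z - 4)*(z + 3)*(z^2 + 5*z + 4) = (z - 4)*(z + 3)*(z + 4)*(z + 1)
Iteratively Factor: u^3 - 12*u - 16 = (u + 2)*(u^2 - 2*u - 8) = (u + 2)^2*(u - 4)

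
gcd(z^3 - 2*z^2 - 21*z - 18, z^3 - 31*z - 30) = z^2 - 5*z - 6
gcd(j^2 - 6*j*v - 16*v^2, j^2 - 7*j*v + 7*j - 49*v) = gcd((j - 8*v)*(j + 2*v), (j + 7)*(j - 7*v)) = 1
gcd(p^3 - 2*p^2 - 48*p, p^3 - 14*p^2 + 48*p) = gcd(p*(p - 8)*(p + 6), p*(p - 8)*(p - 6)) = p^2 - 8*p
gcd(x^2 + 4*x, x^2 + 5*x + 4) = x + 4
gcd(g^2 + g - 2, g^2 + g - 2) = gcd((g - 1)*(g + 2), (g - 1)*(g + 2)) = g^2 + g - 2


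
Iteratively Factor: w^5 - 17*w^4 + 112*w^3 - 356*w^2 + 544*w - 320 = (w - 4)*(w^4 - 13*w^3 + 60*w^2 - 116*w + 80) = (w - 4)*(w - 2)*(w^3 - 11*w^2 + 38*w - 40) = (w - 4)*(w - 2)^2*(w^2 - 9*w + 20) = (w - 4)^2*(w - 2)^2*(w - 5)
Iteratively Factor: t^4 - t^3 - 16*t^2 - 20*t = (t - 5)*(t^3 + 4*t^2 + 4*t) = (t - 5)*(t + 2)*(t^2 + 2*t) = t*(t - 5)*(t + 2)*(t + 2)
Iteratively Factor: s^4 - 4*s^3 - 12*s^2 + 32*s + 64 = (s - 4)*(s^3 - 12*s - 16) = (s - 4)*(s + 2)*(s^2 - 2*s - 8) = (s - 4)^2*(s + 2)*(s + 2)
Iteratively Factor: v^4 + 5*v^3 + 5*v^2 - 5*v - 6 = (v + 2)*(v^3 + 3*v^2 - v - 3) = (v - 1)*(v + 2)*(v^2 + 4*v + 3) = (v - 1)*(v + 2)*(v + 3)*(v + 1)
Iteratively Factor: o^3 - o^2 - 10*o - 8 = (o + 1)*(o^2 - 2*o - 8) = (o - 4)*(o + 1)*(o + 2)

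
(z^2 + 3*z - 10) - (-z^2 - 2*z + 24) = 2*z^2 + 5*z - 34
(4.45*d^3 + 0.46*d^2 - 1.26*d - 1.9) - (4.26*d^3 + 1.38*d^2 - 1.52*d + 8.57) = 0.19*d^3 - 0.92*d^2 + 0.26*d - 10.47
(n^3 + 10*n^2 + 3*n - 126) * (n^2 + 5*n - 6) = n^5 + 15*n^4 + 47*n^3 - 171*n^2 - 648*n + 756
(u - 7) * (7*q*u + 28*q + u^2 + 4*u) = 7*q*u^2 - 21*q*u - 196*q + u^3 - 3*u^2 - 28*u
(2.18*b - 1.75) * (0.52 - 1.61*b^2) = -3.5098*b^3 + 2.8175*b^2 + 1.1336*b - 0.91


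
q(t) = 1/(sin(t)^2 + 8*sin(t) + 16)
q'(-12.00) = -0.02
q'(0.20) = -0.03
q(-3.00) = 0.07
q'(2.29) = 0.01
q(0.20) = 0.06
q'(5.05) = -0.02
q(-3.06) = 0.07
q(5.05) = 0.11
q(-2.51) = 0.09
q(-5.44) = 0.04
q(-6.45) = 0.07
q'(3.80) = 0.04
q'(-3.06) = 0.03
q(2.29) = 0.04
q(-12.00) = 0.05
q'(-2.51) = 0.04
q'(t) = (-2*sin(t)*cos(t) - 8*cos(t))/(sin(t)^2 + 8*sin(t) + 16)^2 = -2*cos(t)/(sin(t) + 4)^3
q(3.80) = 0.09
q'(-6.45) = -0.03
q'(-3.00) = 0.03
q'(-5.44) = -0.01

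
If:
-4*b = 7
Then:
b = -7/4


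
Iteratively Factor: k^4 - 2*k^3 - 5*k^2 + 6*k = (k - 3)*(k^3 + k^2 - 2*k) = (k - 3)*(k + 2)*(k^2 - k) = (k - 3)*(k - 1)*(k + 2)*(k)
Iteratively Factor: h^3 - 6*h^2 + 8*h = (h - 4)*(h^2 - 2*h) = (h - 4)*(h - 2)*(h)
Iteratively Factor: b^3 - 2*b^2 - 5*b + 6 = (b - 3)*(b^2 + b - 2) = (b - 3)*(b + 2)*(b - 1)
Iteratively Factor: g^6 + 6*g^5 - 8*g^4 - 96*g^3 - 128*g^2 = (g - 4)*(g^5 + 10*g^4 + 32*g^3 + 32*g^2) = (g - 4)*(g + 4)*(g^4 + 6*g^3 + 8*g^2) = g*(g - 4)*(g + 4)*(g^3 + 6*g^2 + 8*g) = g*(g - 4)*(g + 4)^2*(g^2 + 2*g) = g^2*(g - 4)*(g + 4)^2*(g + 2)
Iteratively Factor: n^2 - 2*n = (n)*(n - 2)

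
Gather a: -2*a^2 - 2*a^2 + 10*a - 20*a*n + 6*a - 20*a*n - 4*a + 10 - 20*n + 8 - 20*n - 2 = -4*a^2 + a*(12 - 40*n) - 40*n + 16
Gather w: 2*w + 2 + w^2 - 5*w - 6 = w^2 - 3*w - 4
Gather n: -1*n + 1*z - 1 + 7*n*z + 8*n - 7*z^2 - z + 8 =n*(7*z + 7) - 7*z^2 + 7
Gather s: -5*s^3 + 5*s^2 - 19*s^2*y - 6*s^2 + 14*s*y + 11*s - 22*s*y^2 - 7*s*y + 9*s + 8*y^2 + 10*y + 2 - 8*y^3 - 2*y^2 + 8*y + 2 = -5*s^3 + s^2*(-19*y - 1) + s*(-22*y^2 + 7*y + 20) - 8*y^3 + 6*y^2 + 18*y + 4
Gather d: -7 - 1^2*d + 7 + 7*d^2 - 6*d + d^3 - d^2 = d^3 + 6*d^2 - 7*d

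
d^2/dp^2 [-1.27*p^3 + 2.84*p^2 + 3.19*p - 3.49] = 5.68 - 7.62*p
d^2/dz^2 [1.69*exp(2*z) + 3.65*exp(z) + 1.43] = (6.76*exp(z) + 3.65)*exp(z)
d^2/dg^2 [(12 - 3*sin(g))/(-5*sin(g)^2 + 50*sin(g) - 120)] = 3*(-6*sin(g) + cos(g)^2 + 1)/(5*(sin(g) - 6)^3)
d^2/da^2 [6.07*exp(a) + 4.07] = 6.07*exp(a)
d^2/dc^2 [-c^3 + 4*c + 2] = -6*c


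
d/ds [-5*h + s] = 1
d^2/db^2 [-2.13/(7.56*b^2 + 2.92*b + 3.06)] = (243.474336*b^2 + 94.040352*b - 2.13*(15.12*b + 2.92)*(30.24*b + 5.84) + 98.549136)/(7.56*b^2 + 2.92*b + 3.06)^3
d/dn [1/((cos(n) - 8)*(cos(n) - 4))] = 2*(cos(n) - 6)*sin(n)/((cos(n) - 8)^2*(cos(n) - 4)^2)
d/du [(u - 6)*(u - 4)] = 2*u - 10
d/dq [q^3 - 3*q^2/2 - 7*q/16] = 3*q^2 - 3*q - 7/16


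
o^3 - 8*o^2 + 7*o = o*(o - 7)*(o - 1)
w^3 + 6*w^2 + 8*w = w*(w + 2)*(w + 4)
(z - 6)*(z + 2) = z^2 - 4*z - 12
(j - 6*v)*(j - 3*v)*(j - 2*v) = j^3 - 11*j^2*v + 36*j*v^2 - 36*v^3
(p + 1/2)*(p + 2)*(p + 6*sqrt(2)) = p^3 + 5*p^2/2 + 6*sqrt(2)*p^2 + p + 15*sqrt(2)*p + 6*sqrt(2)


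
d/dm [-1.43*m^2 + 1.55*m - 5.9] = 1.55 - 2.86*m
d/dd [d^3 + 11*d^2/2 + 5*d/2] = 3*d^2 + 11*d + 5/2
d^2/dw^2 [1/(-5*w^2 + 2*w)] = 2*(5*w*(5*w - 2) - 4*(5*w - 1)^2)/(w^3*(5*w - 2)^3)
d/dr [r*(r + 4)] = 2*r + 4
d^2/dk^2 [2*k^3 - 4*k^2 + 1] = 12*k - 8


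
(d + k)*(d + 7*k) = d^2 + 8*d*k + 7*k^2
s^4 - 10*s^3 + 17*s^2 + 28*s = s*(s - 7)*(s - 4)*(s + 1)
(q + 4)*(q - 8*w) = q^2 - 8*q*w + 4*q - 32*w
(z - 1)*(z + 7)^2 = z^3 + 13*z^2 + 35*z - 49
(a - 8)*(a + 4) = a^2 - 4*a - 32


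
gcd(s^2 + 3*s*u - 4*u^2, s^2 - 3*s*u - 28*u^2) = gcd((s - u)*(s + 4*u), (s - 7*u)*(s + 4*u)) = s + 4*u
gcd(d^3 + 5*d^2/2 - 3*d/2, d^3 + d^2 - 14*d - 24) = d + 3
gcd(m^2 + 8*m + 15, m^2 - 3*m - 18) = m + 3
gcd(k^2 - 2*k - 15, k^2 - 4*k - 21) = k + 3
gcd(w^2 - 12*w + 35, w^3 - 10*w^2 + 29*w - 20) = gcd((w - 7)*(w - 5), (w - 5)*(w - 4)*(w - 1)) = w - 5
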